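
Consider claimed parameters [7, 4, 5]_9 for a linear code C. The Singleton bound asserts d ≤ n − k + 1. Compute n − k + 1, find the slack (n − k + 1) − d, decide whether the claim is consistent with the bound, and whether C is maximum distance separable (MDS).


Singleton RHS = n − k + 1 = 4, slack = -1, bound violated (no such code; not MDS).

Singleton bound: d ≤ n − k + 1.
Here n = 7, k = 4, so n − k + 1 = 4.
Given d = 5, check d ≤ 4: NO.
Slack = (n − k + 1) − d = -1.
The slack is negative: d = 5 exceeds n − k + 1 = 4 by 1, so the Singleton bound is violated and no linear [7, 4, 5]_9 code can exist. In particular it is not MDS (MDS requires d = n − k + 1 exactly).
Description: the claimed parameters are [7, 4, 5]_9; such a code would be impossible (violates the Singleton bound).


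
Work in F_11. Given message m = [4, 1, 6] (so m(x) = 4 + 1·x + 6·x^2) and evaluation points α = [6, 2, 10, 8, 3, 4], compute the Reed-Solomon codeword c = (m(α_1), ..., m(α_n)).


c = [6, 8, 9, 0, 6, 5]

Message polynomial: m(x) = 4 + 1·x + 6·x^2 (mod 11).
For each evaluation point α_i, compute m(α_i) mod 11:
  α_1 = 6: Horner steps 6 → 4 → 6, so m(6) = 6.
  α_2 = 2: Horner steps 6 → 2 → 8, so m(2) = 8.
  α_3 = 10: Horner steps 6 → 6 → 9, so m(10) = 9.
  α_4 = 8: Horner steps 6 → 5 → 0, so m(8) = 0.
  α_5 = 3: Horner steps 6 → 8 → 6, so m(3) = 6.
  α_6 = 4: Horner steps 6 → 3 → 5, so m(4) = 5.
Codeword c = [6, 8, 9, 0, 6, 5] ∈ F_11^6.


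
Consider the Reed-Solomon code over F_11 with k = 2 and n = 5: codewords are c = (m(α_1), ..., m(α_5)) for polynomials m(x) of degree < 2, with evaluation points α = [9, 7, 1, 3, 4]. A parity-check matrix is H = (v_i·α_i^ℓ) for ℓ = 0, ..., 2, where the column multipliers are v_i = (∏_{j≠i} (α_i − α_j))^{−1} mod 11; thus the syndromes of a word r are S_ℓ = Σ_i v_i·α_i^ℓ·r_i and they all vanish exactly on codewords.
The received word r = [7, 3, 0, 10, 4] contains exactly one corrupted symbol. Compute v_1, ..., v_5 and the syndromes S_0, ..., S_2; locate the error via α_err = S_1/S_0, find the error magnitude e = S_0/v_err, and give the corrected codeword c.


S = (5, 2, 3), error at position 2, error magnitude e = 6, c = [7, 8, 0, 10, 4].

Step 1: column multipliers v_i = (∏_{j≠i}(α_i − α_j))^{−1} mod 11.
  i = 1 (α = 9): (9−7)(9−1)(9−3)(9−4) = 2·8·6·5 = 480 ≡ 7, so v_1 = 7^{−1} = 8 (mod 11).
  i = 2 (α = 7): (7−9)(7−1)(7−3)(7−4) = (−2)·6·4·3 = −144 ≡ 10, so v_2 = 10^{−1} = 10 (mod 11).
  i = 3 (α = 1): (1−9)(1−7)(1−3)(1−4) = (−8)·(−6)·(−2)·(−3) = 288 ≡ 2, so v_3 = 2^{−1} = 6 (mod 11).
  i = 4 (α = 3): (3−9)(3−7)(3−1)(3−4) = (−6)·(−4)·2·(−1) = −48 ≡ 7, so v_4 = 7^{−1} = 8 (mod 11).
  i = 5 (α = 4): (4−9)(4−7)(4−1)(4−3) = (−5)·(−3)·3·1 = 45 ≡ 1, so v_5 = 1^{−1} = 1 (mod 11).
  v = [8, 10, 6, 8, 1].
Step 2: syndromes of r = [7, 3, 0, 10, 4] (all sums mod 11).
  S_0 = Σ v_i r_i = 8·7 + 10·3 + 6·0 + 8·10 + 1·4 = 170 ≡ 5.
  S_1 = Σ v_i α_i r_i = 8·9·7 + 10·7·3 + 6·1·0 + 8·3·10 + 1·4·4 = 970 ≡ 2.
  α_i^2 mod 11 = [4, 5, 1, 9, 5].
  S_2 = Σ v_i α_i^2 r_i = 8·4·7 + 10·5·3 + 6·1·0 + 8·9·10 + 1·5·4 = 1114 ≡ 3.
  S = (5, 2, 3) ≠ 0, so r is not a codeword (an error is present).
Step 3: locate the error. For a single error e at position i, S_ℓ = v_i·e·α_i^ℓ, so α_err = S_1/S_0.
  S_0^{−1} = 5^{−1} = 9 (mod 11), so α_err = 2·9 = 18 ≡ 7 = α_2. Error position i = 2.
  Consistency check: S_2/S_1 = 3·6 = 18 ≡ 7 = α_err ✓ (single-error assumption holds).
Step 4: error magnitude e = S_0/v_2 = S_0·∏_{j≠2}(α_2 − α_j) = 5·10 = 50 ≡ 6 (mod 11).
Step 5: correct position 2: c_2 = r_2 − e = 3 − 6 ≡ 8 (mod 11). Hence c = [7, 8, 0, 10, 4].
  Check: interpolating c through the α_i gives m(x) = 6 + 5·x (degree < 2) with m(α_i) = c_i for every i, so c is indeed a codeword.


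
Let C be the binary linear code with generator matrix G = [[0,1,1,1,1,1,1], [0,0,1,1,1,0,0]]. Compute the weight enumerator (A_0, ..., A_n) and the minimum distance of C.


Weight distribution: A_0 = 1, A_3 = 2, A_6 = 1. Minimum distance d = 3.

Enumerate all 2^2 = 4 messages m ∈ F_2^2.
For each, compute codeword c = mG in F_2^7, then tally its weight.
  m = 00 → c = 0000000, weight = 0.
  m = 10 → c = 0111111, weight = 6.
  m = 01 → c = 0011100, weight = 3.
  m = 11 → c = 0100011, weight = 3.
Tally weights:
  weight 0: 1 codewords.
  weight 3: 2 codewords.
  weight 6: 1 codewords.
Minimum distance d = smallest w > 0 with A_w > 0 = 3.
Sanity: Σ A_w = 4 = 2^2 = 4 ✓.


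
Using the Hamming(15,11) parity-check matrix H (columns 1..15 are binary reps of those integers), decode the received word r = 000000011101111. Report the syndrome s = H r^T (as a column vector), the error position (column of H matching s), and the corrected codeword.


s = (1, 0, 1, 1)^T, error position = 11, corrected codeword c = 000000011111111

Compute s = H r^T mod 2 one row at a time:
  s_1 = 1 + 1 + 1 + 0 + 1 + 1 + 1 + 1 = 7 ≡ 1 (mod 2).
  s_2 = 0 + 0 + 0 + 0 + 1 + 1 + 1 + 1 = 4 ≡ 0 (mod 2).
  s_3 = 0 + 0 + 0 + 0 + 1 + 0 + 1 + 1 = 3 ≡ 1 (mod 2).
  s_4 = 0 + 0 + 0 + 0 + 1 + 0 + 1 + 1 = 3 ≡ 1 (mod 2).
s = (1, 0, 1, 1)^T — this equals column 11 of H (binary 1011), so error is at position 11.
Correct: flip bit 11 of r = 000000011101111 to get c = 000000011111111.


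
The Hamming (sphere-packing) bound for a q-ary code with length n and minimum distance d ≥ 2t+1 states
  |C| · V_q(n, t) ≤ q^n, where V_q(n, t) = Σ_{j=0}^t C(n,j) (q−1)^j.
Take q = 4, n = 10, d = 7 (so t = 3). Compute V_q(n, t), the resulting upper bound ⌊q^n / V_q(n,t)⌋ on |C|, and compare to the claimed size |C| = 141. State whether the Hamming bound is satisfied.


V_q(n, t) = 3676, q^n = 1048576, Hamming bound = 285, |C| = 141 ≤ bound (satisfied).

Step 1: Compute V_q(n, t) = Σ_{j=0}^3 C(n, j) (q−1)^j.
  j = 0: C(10,0)·(3)^0 = 1·1 = 1.
  j = 1: C(10,1)·(3)^1 = 10·3 = 30.
  j = 2: C(10,2)·(3)^2 = 45·9 = 405.
  j = 3: C(10,3)·(3)^3 = 120·27 = 3240.
  V_q(n, t) = 1 + 30 + 405 + 3240 = 3676.
Step 2: q^n = 4^10 = 1048576.
Step 3: Hamming bound ⌊q^n / V_q(n,t)⌋ = ⌊1048576/3676⌋ = 285.
Step 4: Compare |C| = 141 to 285: satisfied.
The claimed |C| lies below the Hamming bound.


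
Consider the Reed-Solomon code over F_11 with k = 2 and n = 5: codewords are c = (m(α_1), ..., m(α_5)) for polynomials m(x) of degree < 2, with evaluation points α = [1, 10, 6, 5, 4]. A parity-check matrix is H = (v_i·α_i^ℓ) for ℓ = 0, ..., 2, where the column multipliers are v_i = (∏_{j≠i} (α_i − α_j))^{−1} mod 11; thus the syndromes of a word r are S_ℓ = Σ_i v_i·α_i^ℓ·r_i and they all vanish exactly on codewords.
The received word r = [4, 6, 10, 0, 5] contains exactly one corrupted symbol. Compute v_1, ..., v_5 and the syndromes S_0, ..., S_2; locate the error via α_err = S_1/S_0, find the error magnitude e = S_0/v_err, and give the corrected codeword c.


S = (6, 2, 8), error at position 5, error magnitude e = 4, c = [4, 6, 10, 0, 1].

Step 1: column multipliers v_i = (∏_{j≠i}(α_i − α_j))^{−1} mod 11.
  i = 1 (α = 1): (1−10)(1−6)(1−5)(1−4) = (−9)·(−5)·(−4)·(−3) = 540 ≡ 1, so v_1 = 1^{−1} = 1 (mod 11).
  i = 2 (α = 10): (10−1)(10−6)(10−5)(10−4) = 9·4·5·6 = 1080 ≡ 2, so v_2 = 2^{−1} = 6 (mod 11).
  i = 3 (α = 6): (6−1)(6−10)(6−5)(6−4) = 5·(−4)·1·2 = −40 ≡ 4, so v_3 = 4^{−1} = 3 (mod 11).
  i = 4 (α = 5): (5−1)(5−10)(5−6)(5−4) = 4·(−5)·(−1)·1 = 20 ≡ 9, so v_4 = 9^{−1} = 5 (mod 11).
  i = 5 (α = 4): (4−1)(4−10)(4−6)(4−5) = 3·(−6)·(−2)·(−1) = −36 ≡ 8, so v_5 = 8^{−1} = 7 (mod 11).
  v = [1, 6, 3, 5, 7].
Step 2: syndromes of r = [4, 6, 10, 0, 5] (all sums mod 11).
  S_0 = Σ v_i r_i = 1·4 + 6·6 + 3·10 + 5·0 + 7·5 = 105 ≡ 6.
  S_1 = Σ v_i α_i r_i = 1·1·4 + 6·10·6 + 3·6·10 + 5·5·0 + 7·4·5 = 684 ≡ 2.
  α_i^2 mod 11 = [1, 1, 3, 3, 5].
  S_2 = Σ v_i α_i^2 r_i = 1·1·4 + 6·1·6 + 3·3·10 + 5·3·0 + 7·5·5 = 305 ≡ 8.
  S = (6, 2, 8) ≠ 0, so r is not a codeword (an error is present).
Step 3: locate the error. For a single error e at position i, S_ℓ = v_i·e·α_i^ℓ, so α_err = S_1/S_0.
  S_0^{−1} = 6^{−1} = 2 (mod 11), so α_err = 2·2 = 4 ≡ 4 = α_5. Error position i = 5.
  Consistency check: S_2/S_1 = 8·6 = 48 ≡ 4 = α_err ✓ (single-error assumption holds).
Step 4: error magnitude e = S_0/v_5 = S_0·∏_{j≠5}(α_5 − α_j) = 6·8 = 48 ≡ 4 (mod 11).
Step 5: correct position 5: c_5 = r_5 − e = 5 − 4 ≡ 1 (mod 11). Hence c = [4, 6, 10, 0, 1].
  Check: interpolating c through the α_i gives m(x) = 5 + 10·x (degree < 2) with m(α_i) = c_i for every i, so c is indeed a codeword.


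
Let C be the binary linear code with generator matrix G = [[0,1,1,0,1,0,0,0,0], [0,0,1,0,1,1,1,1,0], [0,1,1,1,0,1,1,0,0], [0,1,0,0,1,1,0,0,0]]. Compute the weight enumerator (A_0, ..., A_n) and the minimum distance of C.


Weight distribution: A_0 = 1, A_2 = 1, A_3 = 6, A_4 = 5, A_5 = 2, A_6 = 1. Minimum distance d = 2.

Enumerate all 2^4 = 16 messages m ∈ F_2^4.
For each, compute codeword c = mG in F_2^9, then tally its weight.
  m = 0000 → c = 000000000, weight = 0.
  m = 1000 → c = 011010000, weight = 3.
  m = 0100 → c = 001011110, weight = 5.
  m = 1100 → c = 010001110, weight = 4.
  m = 0010 → c = 011101100, weight = 5.
  m = 1010 → c = 000111100, weight = 4.
  m = 0110 → c = 010110010, weight = 4.
  m = 1110 → c = 001100010, weight = 3.
  m = 0001 → c = 010011000, weight = 3.
  m = 1001 → c = 001001000, weight = 2.
  m = 0101 → c = 011000110, weight = 4.
  m = 1101 → c = 000010110, weight = 3.
  m = 0011 → c = 001110100, weight = 4.
  m = 1011 → c = 010100100, weight = 3.
  m = 0111 → c = 000101010, weight = 3.
  m = 1111 → c = 011111010, weight = 6.
Tally weights:
  weight 0: 1 codewords.
  weight 2: 1 codewords.
  weight 3: 6 codewords.
  weight 4: 5 codewords.
  weight 5: 2 codewords.
  weight 6: 1 codewords.
Minimum distance d = smallest w > 0 with A_w > 0 = 2.
Sanity: Σ A_w = 16 = 2^4 = 16 ✓.


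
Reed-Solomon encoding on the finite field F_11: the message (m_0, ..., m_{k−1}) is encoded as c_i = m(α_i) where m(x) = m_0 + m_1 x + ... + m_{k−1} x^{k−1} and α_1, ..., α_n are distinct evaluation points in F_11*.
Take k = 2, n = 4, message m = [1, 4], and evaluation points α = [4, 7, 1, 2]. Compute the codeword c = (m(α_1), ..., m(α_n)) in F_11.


c = [6, 7, 5, 9]

Message polynomial: m(x) = 1 + 4·x (mod 11).
For each evaluation point α_i, compute m(α_i) mod 11:
  α_1 = 4: Horner steps 4 → 6, so m(4) = 6.
  α_2 = 7: Horner steps 4 → 7, so m(7) = 7.
  α_3 = 1: Horner steps 4 → 5, so m(1) = 5.
  α_4 = 2: Horner steps 4 → 9, so m(2) = 9.
Codeword c = [6, 7, 5, 9] ∈ F_11^4.


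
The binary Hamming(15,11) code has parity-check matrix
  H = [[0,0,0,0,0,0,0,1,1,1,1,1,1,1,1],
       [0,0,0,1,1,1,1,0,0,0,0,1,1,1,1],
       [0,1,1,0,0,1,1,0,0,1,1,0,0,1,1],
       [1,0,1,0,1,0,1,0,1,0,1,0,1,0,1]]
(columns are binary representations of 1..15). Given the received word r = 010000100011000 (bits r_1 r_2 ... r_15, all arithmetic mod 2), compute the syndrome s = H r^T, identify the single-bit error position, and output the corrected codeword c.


s = (0, 0, 1, 0)^T, error position = 2, corrected codeword c = 000000100011000

Compute s = H r^T mod 2 one row at a time:
  s_1 = 0 + 0 + 0 + 1 + 1 + 0 + 0 + 0 = 2 ≡ 0 (mod 2).
  s_2 = 0 + 0 + 0 + 1 + 1 + 0 + 0 + 0 = 2 ≡ 0 (mod 2).
  s_3 = 1 + 0 + 0 + 1 + 0 + 1 + 0 + 0 = 3 ≡ 1 (mod 2).
  s_4 = 0 + 0 + 0 + 1 + 0 + 1 + 0 + 0 = 2 ≡ 0 (mod 2).
s = (0, 0, 1, 0)^T — this equals column 2 of H (binary 0010), so error is at position 2.
Correct: flip bit 2 of r = 010000100011000 to get c = 000000100011000.


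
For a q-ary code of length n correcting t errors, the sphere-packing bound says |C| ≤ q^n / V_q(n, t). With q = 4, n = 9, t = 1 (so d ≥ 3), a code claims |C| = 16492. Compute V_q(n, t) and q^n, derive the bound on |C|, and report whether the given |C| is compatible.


V_q(n, t) = 28, q^n = 262144, Hamming bound = 9362, |C| = 16492 > bound (violated).

Step 1: Compute V_q(n, t) = Σ_{j=0}^1 C(n, j) (q−1)^j.
  j = 0: C(9,0)·(3)^0 = 1·1 = 1.
  j = 1: C(9,1)·(3)^1 = 9·3 = 27.
  V_q(n, t) = 1 + 27 = 28.
Step 2: q^n = 4^9 = 262144.
Step 3: Hamming bound ⌊q^n / V_q(n,t)⌋ = ⌊262144/28⌋ = 9362.
Step 4: Compare |C| = 16492 to 9362: violated.
The claimed |C| lies above the Hamming bound, so no 4-ary code of length 9 with d ≥ 3 can have 16492 codewords.


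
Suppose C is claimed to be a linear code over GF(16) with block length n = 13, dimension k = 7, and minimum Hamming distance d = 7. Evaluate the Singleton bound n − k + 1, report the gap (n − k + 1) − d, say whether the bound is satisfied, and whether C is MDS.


Singleton RHS = n − k + 1 = 7, slack = 0, bound satisfied, MDS.

Singleton bound: d ≤ n − k + 1.
Here n = 13, k = 7, so n − k + 1 = 7.
Given d = 7, check d ≤ 7: YES.
Slack = (n − k + 1) − d = 0.
The code is MDS (slack = 0).
Description: the claimed parameters are [13, 7, 7]_16; such a code would be MDS (meets Singleton bound).


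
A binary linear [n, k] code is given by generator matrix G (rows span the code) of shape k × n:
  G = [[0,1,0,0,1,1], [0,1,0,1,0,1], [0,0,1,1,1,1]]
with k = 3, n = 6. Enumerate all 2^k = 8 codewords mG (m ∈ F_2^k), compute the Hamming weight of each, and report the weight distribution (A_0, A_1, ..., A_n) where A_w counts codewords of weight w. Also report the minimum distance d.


Weight distribution: A_0 = 1, A_2 = 2, A_3 = 4, A_4 = 1. Minimum distance d = 2.

Enumerate all 2^3 = 8 messages m ∈ F_2^3.
For each, compute codeword c = mG in F_2^6, then tally its weight.
  m = 000 → c = 000000, weight = 0.
  m = 100 → c = 010011, weight = 3.
  m = 010 → c = 010101, weight = 3.
  m = 110 → c = 000110, weight = 2.
  m = 001 → c = 001111, weight = 4.
  m = 101 → c = 011100, weight = 3.
  m = 011 → c = 011010, weight = 3.
  m = 111 → c = 001001, weight = 2.
Tally weights:
  weight 0: 1 codewords.
  weight 2: 2 codewords.
  weight 3: 4 codewords.
  weight 4: 1 codewords.
Minimum distance d = smallest w > 0 with A_w > 0 = 2.
Sanity: Σ A_w = 8 = 2^3 = 8 ✓.


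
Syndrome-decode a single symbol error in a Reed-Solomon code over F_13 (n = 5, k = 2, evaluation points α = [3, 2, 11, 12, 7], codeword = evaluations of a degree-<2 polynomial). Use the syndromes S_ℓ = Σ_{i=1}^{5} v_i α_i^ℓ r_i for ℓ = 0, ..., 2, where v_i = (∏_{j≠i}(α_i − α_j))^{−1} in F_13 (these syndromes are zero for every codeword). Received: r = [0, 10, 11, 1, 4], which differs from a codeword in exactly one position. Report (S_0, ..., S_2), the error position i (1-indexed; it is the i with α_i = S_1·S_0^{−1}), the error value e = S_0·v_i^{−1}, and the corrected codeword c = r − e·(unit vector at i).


S = (7, 10, 5), error at position 5, error magnitude e = 5, c = [0, 10, 11, 1, 12].

Step 1: column multipliers v_i = (∏_{j≠i}(α_i − α_j))^{−1} mod 13.
  i = 1 (α = 3): (3−2)(3−11)(3−12)(3−7) = 1·(−8)·(−9)·(−4) = −288 ≡ 11, so v_1 = 11^{−1} = 6 (mod 13).
  i = 2 (α = 2): (2−3)(2−11)(2−12)(2−7) = (−1)·(−9)·(−10)·(−5) = 450 ≡ 8, so v_2 = 8^{−1} = 5 (mod 13).
  i = 3 (α = 11): (11−3)(11−2)(11−12)(11−7) = 8·9·(−1)·4 = −288 ≡ 11, so v_3 = 11^{−1} = 6 (mod 13).
  i = 4 (α = 12): (12−3)(12−2)(12−11)(12−7) = 9·10·1·5 = 450 ≡ 8, so v_4 = 8^{−1} = 5 (mod 13).
  i = 5 (α = 7): (7−3)(7−2)(7−11)(7−12) = 4·5·(−4)·(−5) = 400 ≡ 10, so v_5 = 10^{−1} = 4 (mod 13).
  v = [6, 5, 6, 5, 4].
Step 2: syndromes of r = [0, 10, 11, 1, 4] (all sums mod 13).
  S_0 = Σ v_i r_i = 6·0 + 5·10 + 6·11 + 5·1 + 4·4 = 137 ≡ 7.
  S_1 = Σ v_i α_i r_i = 6·3·0 + 5·2·10 + 6·11·11 + 5·12·1 + 4·7·4 = 998 ≡ 10.
  α_i^2 mod 13 = [9, 4, 4, 1, 10].
  S_2 = Σ v_i α_i^2 r_i = 6·9·0 + 5·4·10 + 6·4·11 + 5·1·1 + 4·10·4 = 629 ≡ 5.
  S = (7, 10, 5) ≠ 0, so r is not a codeword (an error is present).
Step 3: locate the error. For a single error e at position i, S_ℓ = v_i·e·α_i^ℓ, so α_err = S_1/S_0.
  S_0^{−1} = 7^{−1} = 2 (mod 13), so α_err = 10·2 = 20 ≡ 7 = α_5. Error position i = 5.
  Consistency check: S_2/S_1 = 5·4 = 20 ≡ 7 = α_err ✓ (single-error assumption holds).
Step 4: error magnitude e = S_0/v_5 = S_0·∏_{j≠5}(α_5 − α_j) = 7·10 = 70 ≡ 5 (mod 13).
Step 5: correct position 5: c_5 = r_5 − e = 4 − 5 ≡ 12 (mod 13). Hence c = [0, 10, 11, 1, 12].
  Check: interpolating c through the α_i gives m(x) = 4 + 3·x (degree < 2) with m(α_i) = c_i for every i, so c is indeed a codeword.


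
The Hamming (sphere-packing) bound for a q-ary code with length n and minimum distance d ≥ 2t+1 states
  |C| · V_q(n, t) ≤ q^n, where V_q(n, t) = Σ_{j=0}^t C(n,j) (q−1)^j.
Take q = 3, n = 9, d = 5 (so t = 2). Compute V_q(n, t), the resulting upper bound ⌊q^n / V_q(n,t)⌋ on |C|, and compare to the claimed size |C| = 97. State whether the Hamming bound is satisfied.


V_q(n, t) = 163, q^n = 19683, Hamming bound = 120, |C| = 97 ≤ bound (satisfied).

Step 1: Compute V_q(n, t) = Σ_{j=0}^2 C(n, j) (q−1)^j.
  j = 0: C(9,0)·(2)^0 = 1·1 = 1.
  j = 1: C(9,1)·(2)^1 = 9·2 = 18.
  j = 2: C(9,2)·(2)^2 = 36·4 = 144.
  V_q(n, t) = 1 + 18 + 144 = 163.
Step 2: q^n = 3^9 = 19683.
Step 3: Hamming bound ⌊q^n / V_q(n,t)⌋ = ⌊19683/163⌋ = 120.
Step 4: Compare |C| = 97 to 120: satisfied.
The claimed |C| lies below the Hamming bound.


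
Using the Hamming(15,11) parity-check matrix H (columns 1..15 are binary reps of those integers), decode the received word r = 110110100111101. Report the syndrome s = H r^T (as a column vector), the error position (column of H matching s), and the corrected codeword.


s = (1, 0, 1, 0)^T, error position = 10, corrected codeword c = 110110100011101

Compute s = H r^T mod 2 one row at a time:
  s_1 = 0 + 0 + 1 + 1 + 1 + 1 + 0 + 1 = 5 ≡ 1 (mod 2).
  s_2 = 1 + 1 + 0 + 1 + 1 + 1 + 0 + 1 = 6 ≡ 0 (mod 2).
  s_3 = 1 + 0 + 0 + 1 + 1 + 1 + 0 + 1 = 5 ≡ 1 (mod 2).
  s_4 = 1 + 0 + 1 + 1 + 0 + 1 + 1 + 1 = 6 ≡ 0 (mod 2).
s = (1, 0, 1, 0)^T — this equals column 10 of H (binary 1010), so error is at position 10.
Correct: flip bit 10 of r = 110110100111101 to get c = 110110100011101.


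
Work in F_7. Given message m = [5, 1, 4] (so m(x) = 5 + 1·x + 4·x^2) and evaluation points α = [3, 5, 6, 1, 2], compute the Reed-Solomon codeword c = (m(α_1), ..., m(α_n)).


c = [2, 5, 1, 3, 2]

Message polynomial: m(x) = 5 + 1·x + 4·x^2 (mod 7).
For each evaluation point α_i, compute m(α_i) mod 7:
  α_1 = 3: Horner steps 4 → 6 → 2, so m(3) = 2.
  α_2 = 5: Horner steps 4 → 0 → 5, so m(5) = 5.
  α_3 = 6: Horner steps 4 → 4 → 1, so m(6) = 1.
  α_4 = 1: Horner steps 4 → 5 → 3, so m(1) = 3.
  α_5 = 2: Horner steps 4 → 2 → 2, so m(2) = 2.
Codeword c = [2, 5, 1, 3, 2] ∈ F_7^5.


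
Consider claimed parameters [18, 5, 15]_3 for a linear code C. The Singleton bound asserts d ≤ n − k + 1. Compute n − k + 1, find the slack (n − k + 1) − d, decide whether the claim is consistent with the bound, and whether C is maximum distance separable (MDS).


Singleton RHS = n − k + 1 = 14, slack = -1, bound violated (no such code; not MDS).

Singleton bound: d ≤ n − k + 1.
Here n = 18, k = 5, so n − k + 1 = 14.
Given d = 15, check d ≤ 14: NO.
Slack = (n − k + 1) − d = -1.
The slack is negative: d = 15 exceeds n − k + 1 = 14 by 1, so the Singleton bound is violated and no linear [18, 5, 15]_3 code can exist. In particular it is not MDS (MDS requires d = n − k + 1 exactly).
Description: the claimed parameters are [18, 5, 15]_3; such a code would be impossible (violates the Singleton bound).


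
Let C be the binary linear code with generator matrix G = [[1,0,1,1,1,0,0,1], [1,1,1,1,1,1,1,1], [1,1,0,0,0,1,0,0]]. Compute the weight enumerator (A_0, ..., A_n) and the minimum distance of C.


Weight distribution: A_0 = 1, A_2 = 1, A_3 = 2, A_5 = 2, A_6 = 1, A_8 = 1. Minimum distance d = 2.

Enumerate all 2^3 = 8 messages m ∈ F_2^3.
For each, compute codeword c = mG in F_2^8, then tally its weight.
  m = 000 → c = 00000000, weight = 0.
  m = 100 → c = 10111001, weight = 5.
  m = 010 → c = 11111111, weight = 8.
  m = 110 → c = 01000110, weight = 3.
  m = 001 → c = 11000100, weight = 3.
  m = 101 → c = 01111101, weight = 6.
  m = 011 → c = 00111011, weight = 5.
  m = 111 → c = 10000010, weight = 2.
Tally weights:
  weight 0: 1 codewords.
  weight 2: 1 codewords.
  weight 3: 2 codewords.
  weight 5: 2 codewords.
  weight 6: 1 codewords.
  weight 8: 1 codewords.
Minimum distance d = smallest w > 0 with A_w > 0 = 2.
Sanity: Σ A_w = 8 = 2^3 = 8 ✓.


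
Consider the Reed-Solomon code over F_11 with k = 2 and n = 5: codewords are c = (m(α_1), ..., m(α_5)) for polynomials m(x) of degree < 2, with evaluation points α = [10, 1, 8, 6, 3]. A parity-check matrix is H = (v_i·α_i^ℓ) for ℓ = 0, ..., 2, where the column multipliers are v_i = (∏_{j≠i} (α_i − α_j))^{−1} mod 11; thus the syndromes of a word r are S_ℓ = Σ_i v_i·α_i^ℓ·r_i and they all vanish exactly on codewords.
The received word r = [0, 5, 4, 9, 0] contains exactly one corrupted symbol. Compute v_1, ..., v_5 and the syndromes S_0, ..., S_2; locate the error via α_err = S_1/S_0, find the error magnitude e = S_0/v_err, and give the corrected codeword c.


S = (5, 6, 5), error at position 1, error magnitude e = 1, c = [10, 5, 4, 9, 0].

Step 1: column multipliers v_i = (∏_{j≠i}(α_i − α_j))^{−1} mod 11.
  i = 1 (α = 10): (10−1)(10−8)(10−6)(10−3) = 9·2·4·7 = 504 ≡ 9, so v_1 = 9^{−1} = 5 (mod 11).
  i = 2 (α = 1): (1−10)(1−8)(1−6)(1−3) = (−9)·(−7)·(−5)·(−2) = 630 ≡ 3, so v_2 = 3^{−1} = 4 (mod 11).
  i = 3 (α = 8): (8−10)(8−1)(8−6)(8−3) = (−2)·7·2·5 = −140 ≡ 3, so v_3 = 3^{−1} = 4 (mod 11).
  i = 4 (α = 6): (6−10)(6−1)(6−8)(6−3) = (−4)·5·(−2)·3 = 120 ≡ 10, so v_4 = 10^{−1} = 10 (mod 11).
  i = 5 (α = 3): (3−10)(3−1)(3−8)(3−6) = (−7)·2·(−5)·(−3) = −210 ≡ 10, so v_5 = 10^{−1} = 10 (mod 11).
  v = [5, 4, 4, 10, 10].
Step 2: syndromes of r = [0, 5, 4, 9, 0] (all sums mod 11).
  S_0 = Σ v_i r_i = 5·0 + 4·5 + 4·4 + 10·9 + 10·0 = 126 ≡ 5.
  S_1 = Σ v_i α_i r_i = 5·10·0 + 4·1·5 + 4·8·4 + 10·6·9 + 10·3·0 = 688 ≡ 6.
  α_i^2 mod 11 = [1, 1, 9, 3, 9].
  S_2 = Σ v_i α_i^2 r_i = 5·1·0 + 4·1·5 + 4·9·4 + 10·3·9 + 10·9·0 = 434 ≡ 5.
  S = (5, 6, 5) ≠ 0, so r is not a codeword (an error is present).
Step 3: locate the error. For a single error e at position i, S_ℓ = v_i·e·α_i^ℓ, so α_err = S_1/S_0.
  S_0^{−1} = 5^{−1} = 9 (mod 11), so α_err = 6·9 = 54 ≡ 10 = α_1. Error position i = 1.
  Consistency check: S_2/S_1 = 5·2 = 10 ≡ 10 = α_err ✓ (single-error assumption holds).
Step 4: error magnitude e = S_0/v_1 = S_0·∏_{j≠1}(α_1 − α_j) = 5·9 = 45 ≡ 1 (mod 11).
Step 5: correct position 1: c_1 = r_1 − e = 0 − 1 ≡ 10 (mod 11). Hence c = [10, 5, 4, 9, 0].
  Check: interpolating c through the α_i gives m(x) = 2 + 3·x (degree < 2) with m(α_i) = c_i for every i, so c is indeed a codeword.


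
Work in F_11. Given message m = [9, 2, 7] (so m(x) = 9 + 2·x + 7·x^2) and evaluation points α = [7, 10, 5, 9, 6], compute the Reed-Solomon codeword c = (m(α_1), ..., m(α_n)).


c = [3, 3, 7, 0, 9]

Message polynomial: m(x) = 9 + 2·x + 7·x^2 (mod 11).
For each evaluation point α_i, compute m(α_i) mod 11:
  α_1 = 7: Horner steps 7 → 7 → 3, so m(7) = 3.
  α_2 = 10: Horner steps 7 → 6 → 3, so m(10) = 3.
  α_3 = 5: Horner steps 7 → 4 → 7, so m(5) = 7.
  α_4 = 9: Horner steps 7 → 10 → 0, so m(9) = 0.
  α_5 = 6: Horner steps 7 → 0 → 9, so m(6) = 9.
Codeword c = [3, 3, 7, 0, 9] ∈ F_11^5.


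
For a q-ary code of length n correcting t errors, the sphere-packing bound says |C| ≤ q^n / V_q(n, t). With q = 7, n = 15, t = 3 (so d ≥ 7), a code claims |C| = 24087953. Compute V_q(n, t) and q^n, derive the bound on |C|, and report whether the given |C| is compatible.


V_q(n, t) = 102151, q^n = 4747561509943, Hamming bound = 46475918, |C| = 24087953 ≤ bound (satisfied).

Step 1: Compute V_q(n, t) = Σ_{j=0}^3 C(n, j) (q−1)^j.
  j = 0: C(15,0)·(6)^0 = 1·1 = 1.
  j = 1: C(15,1)·(6)^1 = 15·6 = 90.
  j = 2: C(15,2)·(6)^2 = 105·36 = 3780.
  j = 3: C(15,3)·(6)^3 = 455·216 = 98280.
  V_q(n, t) = 1 + 90 + 3780 + 98280 = 102151.
Step 2: q^n = 7^15 = 4747561509943.
Step 3: Hamming bound ⌊q^n / V_q(n,t)⌋ = ⌊4747561509943/102151⌋ = 46475918.
Step 4: Compare |C| = 24087953 to 46475918: satisfied.
The claimed |C| lies below the Hamming bound.


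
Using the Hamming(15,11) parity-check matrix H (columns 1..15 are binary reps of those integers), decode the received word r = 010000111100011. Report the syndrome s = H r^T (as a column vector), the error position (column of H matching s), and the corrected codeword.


s = (1, 1, 1, 1)^T, error position = 15, corrected codeword c = 010000111100010

Compute s = H r^T mod 2 one row at a time:
  s_1 = 1 + 1 + 1 + 0 + 0 + 0 + 1 + 1 = 5 ≡ 1 (mod 2).
  s_2 = 0 + 0 + 0 + 1 + 0 + 0 + 1 + 1 = 3 ≡ 1 (mod 2).
  s_3 = 1 + 0 + 0 + 1 + 1 + 0 + 1 + 1 = 5 ≡ 1 (mod 2).
  s_4 = 0 + 0 + 0 + 1 + 1 + 0 + 0 + 1 = 3 ≡ 1 (mod 2).
s = (1, 1, 1, 1)^T — this equals column 15 of H (binary 1111), so error is at position 15.
Correct: flip bit 15 of r = 010000111100011 to get c = 010000111100010.


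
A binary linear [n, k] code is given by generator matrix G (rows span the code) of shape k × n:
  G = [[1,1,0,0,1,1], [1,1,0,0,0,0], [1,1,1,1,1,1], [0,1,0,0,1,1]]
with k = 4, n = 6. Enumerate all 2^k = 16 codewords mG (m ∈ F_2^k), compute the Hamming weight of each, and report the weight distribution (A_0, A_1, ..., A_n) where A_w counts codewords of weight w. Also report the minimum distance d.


Weight distribution: A_0 = 1, A_1 = 2, A_2 = 3, A_3 = 4, A_4 = 3, A_5 = 2, A_6 = 1. Minimum distance d = 1.

Enumerate all 2^4 = 16 messages m ∈ F_2^4.
For each, compute codeword c = mG in F_2^6, then tally its weight.
  m = 0000 → c = 000000, weight = 0.
  m = 1000 → c = 110011, weight = 4.
  m = 0100 → c = 110000, weight = 2.
  m = 1100 → c = 000011, weight = 2.
  m = 0010 → c = 111111, weight = 6.
  m = 1010 → c = 001100, weight = 2.
  m = 0110 → c = 001111, weight = 4.
  m = 1110 → c = 111100, weight = 4.
  m = 0001 → c = 010011, weight = 3.
  m = 1001 → c = 100000, weight = 1.
  m = 0101 → c = 100011, weight = 3.
  m = 1101 → c = 010000, weight = 1.
  m = 0011 → c = 101100, weight = 3.
  m = 1011 → c = 011111, weight = 5.
  m = 0111 → c = 011100, weight = 3.
  m = 1111 → c = 101111, weight = 5.
Tally weights:
  weight 0: 1 codewords.
  weight 1: 2 codewords.
  weight 2: 3 codewords.
  weight 3: 4 codewords.
  weight 4: 3 codewords.
  weight 5: 2 codewords.
  weight 6: 1 codewords.
Minimum distance d = smallest w > 0 with A_w > 0 = 1.
Sanity: Σ A_w = 16 = 2^4 = 16 ✓.


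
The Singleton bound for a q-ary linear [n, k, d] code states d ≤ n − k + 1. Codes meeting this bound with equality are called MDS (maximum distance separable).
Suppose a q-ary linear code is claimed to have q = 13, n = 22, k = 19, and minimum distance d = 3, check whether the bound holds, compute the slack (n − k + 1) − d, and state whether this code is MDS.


Singleton RHS = n − k + 1 = 4, slack = 1, bound satisfied, not MDS.

Singleton bound: d ≤ n − k + 1.
Here n = 22, k = 19, so n − k + 1 = 4.
Given d = 3, check d ≤ 4: YES.
Slack = (n − k + 1) − d = 1.
The code is NOT MDS (slack = 1 > 0).
Description: the claimed parameters are [22, 19, 3]_13; such a code would be non-MDS.


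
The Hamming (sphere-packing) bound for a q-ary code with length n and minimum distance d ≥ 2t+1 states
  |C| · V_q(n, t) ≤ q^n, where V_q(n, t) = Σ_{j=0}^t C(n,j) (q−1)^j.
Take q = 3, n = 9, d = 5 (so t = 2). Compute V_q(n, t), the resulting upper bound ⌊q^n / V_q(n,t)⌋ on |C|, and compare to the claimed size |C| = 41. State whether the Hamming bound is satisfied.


V_q(n, t) = 163, q^n = 19683, Hamming bound = 120, |C| = 41 ≤ bound (satisfied).

Step 1: Compute V_q(n, t) = Σ_{j=0}^2 C(n, j) (q−1)^j.
  j = 0: C(9,0)·(2)^0 = 1·1 = 1.
  j = 1: C(9,1)·(2)^1 = 9·2 = 18.
  j = 2: C(9,2)·(2)^2 = 36·4 = 144.
  V_q(n, t) = 1 + 18 + 144 = 163.
Step 2: q^n = 3^9 = 19683.
Step 3: Hamming bound ⌊q^n / V_q(n,t)⌋ = ⌊19683/163⌋ = 120.
Step 4: Compare |C| = 41 to 120: satisfied.
The claimed |C| lies below the Hamming bound.


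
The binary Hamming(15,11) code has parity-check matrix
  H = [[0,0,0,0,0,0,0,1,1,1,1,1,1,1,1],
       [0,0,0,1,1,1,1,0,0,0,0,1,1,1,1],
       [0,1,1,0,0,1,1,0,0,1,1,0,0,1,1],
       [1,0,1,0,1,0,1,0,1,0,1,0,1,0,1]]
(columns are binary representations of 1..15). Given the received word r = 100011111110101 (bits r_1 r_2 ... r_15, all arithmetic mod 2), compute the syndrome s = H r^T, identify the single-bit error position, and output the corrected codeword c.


s = (0, 1, 1, 1)^T, error position = 7, corrected codeword c = 100011011110101

Compute s = H r^T mod 2 one row at a time:
  s_1 = 1 + 1 + 1 + 1 + 0 + 1 + 0 + 1 = 6 ≡ 0 (mod 2).
  s_2 = 0 + 1 + 1 + 1 + 0 + 1 + 0 + 1 = 5 ≡ 1 (mod 2).
  s_3 = 0 + 0 + 1 + 1 + 1 + 1 + 0 + 1 = 5 ≡ 1 (mod 2).
  s_4 = 1 + 0 + 1 + 1 + 1 + 1 + 1 + 1 = 7 ≡ 1 (mod 2).
s = (0, 1, 1, 1)^T — this equals column 7 of H (binary 0111), so error is at position 7.
Correct: flip bit 7 of r = 100011111110101 to get c = 100011011110101.


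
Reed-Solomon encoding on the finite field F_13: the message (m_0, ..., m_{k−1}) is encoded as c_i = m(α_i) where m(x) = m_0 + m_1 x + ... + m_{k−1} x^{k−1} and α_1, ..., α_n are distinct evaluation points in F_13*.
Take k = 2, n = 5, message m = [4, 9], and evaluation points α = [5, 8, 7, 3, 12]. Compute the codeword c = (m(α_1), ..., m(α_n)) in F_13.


c = [10, 11, 2, 5, 8]

Message polynomial: m(x) = 4 + 9·x (mod 13).
For each evaluation point α_i, compute m(α_i) mod 13:
  α_1 = 5: Horner steps 9 → 10, so m(5) = 10.
  α_2 = 8: Horner steps 9 → 11, so m(8) = 11.
  α_3 = 7: Horner steps 9 → 2, so m(7) = 2.
  α_4 = 3: Horner steps 9 → 5, so m(3) = 5.
  α_5 = 12: Horner steps 9 → 8, so m(12) = 8.
Codeword c = [10, 11, 2, 5, 8] ∈ F_13^5.


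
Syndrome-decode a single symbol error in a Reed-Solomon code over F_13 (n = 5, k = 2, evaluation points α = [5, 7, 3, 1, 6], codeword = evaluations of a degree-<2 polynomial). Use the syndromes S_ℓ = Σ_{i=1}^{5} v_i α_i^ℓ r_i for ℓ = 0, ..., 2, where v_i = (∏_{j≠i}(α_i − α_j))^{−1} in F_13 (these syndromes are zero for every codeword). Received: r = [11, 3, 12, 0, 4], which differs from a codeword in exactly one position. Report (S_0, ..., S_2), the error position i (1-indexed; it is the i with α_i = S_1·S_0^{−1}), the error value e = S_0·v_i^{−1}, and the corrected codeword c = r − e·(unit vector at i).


S = (5, 9, 11), error at position 2, error magnitude e = 6, c = [11, 10, 12, 0, 4].

Step 1: column multipliers v_i = (∏_{j≠i}(α_i − α_j))^{−1} mod 13.
  i = 1 (α = 5): (5−7)(5−3)(5−1)(5−6) = (−2)·2·4·(−1) = 16 ≡ 3, so v_1 = 3^{−1} = 9 (mod 13).
  i = 2 (α = 7): (7−5)(7−3)(7−1)(7−6) = 2·4·6·1 = 48 ≡ 9, so v_2 = 9^{−1} = 3 (mod 13).
  i = 3 (α = 3): (3−5)(3−7)(3−1)(3−6) = (−2)·(−4)·2·(−3) = −48 ≡ 4, so v_3 = 4^{−1} = 10 (mod 13).
  i = 4 (α = 1): (1−5)(1−7)(1−3)(1−6) = (−4)·(−6)·(−2)·(−5) = 240 ≡ 6, so v_4 = 6^{−1} = 11 (mod 13).
  i = 5 (α = 6): (6−5)(6−7)(6−3)(6−1) = 1·(−1)·3·5 = −15 ≡ 11, so v_5 = 11^{−1} = 6 (mod 13).
  v = [9, 3, 10, 11, 6].
Step 2: syndromes of r = [11, 3, 12, 0, 4] (all sums mod 13).
  S_0 = Σ v_i r_i = 9·11 + 3·3 + 10·12 + 11·0 + 6·4 = 252 ≡ 5.
  S_1 = Σ v_i α_i r_i = 9·5·11 + 3·7·3 + 10·3·12 + 11·1·0 + 6·6·4 = 1062 ≡ 9.
  α_i^2 mod 13 = [12, 10, 9, 1, 10].
  S_2 = Σ v_i α_i^2 r_i = 9·12·11 + 3·10·3 + 10·9·12 + 11·1·0 + 6·10·4 = 2598 ≡ 11.
  S = (5, 9, 11) ≠ 0, so r is not a codeword (an error is present).
Step 3: locate the error. For a single error e at position i, S_ℓ = v_i·e·α_i^ℓ, so α_err = S_1/S_0.
  S_0^{−1} = 5^{−1} = 8 (mod 13), so α_err = 9·8 = 72 ≡ 7 = α_2. Error position i = 2.
  Consistency check: S_2/S_1 = 11·3 = 33 ≡ 7 = α_err ✓ (single-error assumption holds).
Step 4: error magnitude e = S_0/v_2 = S_0·∏_{j≠2}(α_2 − α_j) = 5·9 = 45 ≡ 6 (mod 13).
Step 5: correct position 2: c_2 = r_2 − e = 3 − 6 ≡ 10 (mod 13). Hence c = [11, 10, 12, 0, 4].
  Check: interpolating c through the α_i gives m(x) = 7 + 6·x (degree < 2) with m(α_i) = c_i for every i, so c is indeed a codeword.


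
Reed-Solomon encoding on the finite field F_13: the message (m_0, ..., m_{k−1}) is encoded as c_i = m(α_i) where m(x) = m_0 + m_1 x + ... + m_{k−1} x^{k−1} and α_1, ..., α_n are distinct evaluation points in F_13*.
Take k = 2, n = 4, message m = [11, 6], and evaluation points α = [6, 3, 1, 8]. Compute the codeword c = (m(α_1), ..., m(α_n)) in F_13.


c = [8, 3, 4, 7]

Message polynomial: m(x) = 11 + 6·x (mod 13).
For each evaluation point α_i, compute m(α_i) mod 13:
  α_1 = 6: Horner steps 6 → 8, so m(6) = 8.
  α_2 = 3: Horner steps 6 → 3, so m(3) = 3.
  α_3 = 1: Horner steps 6 → 4, so m(1) = 4.
  α_4 = 8: Horner steps 6 → 7, so m(8) = 7.
Codeword c = [8, 3, 4, 7] ∈ F_13^4.


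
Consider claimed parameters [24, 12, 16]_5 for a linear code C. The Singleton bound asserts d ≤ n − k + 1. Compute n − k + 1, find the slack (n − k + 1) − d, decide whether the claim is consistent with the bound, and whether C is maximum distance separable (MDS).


Singleton RHS = n − k + 1 = 13, slack = -3, bound violated (no such code; not MDS).

Singleton bound: d ≤ n − k + 1.
Here n = 24, k = 12, so n − k + 1 = 13.
Given d = 16, check d ≤ 13: NO.
Slack = (n − k + 1) − d = -3.
The slack is negative: d = 16 exceeds n − k + 1 = 13 by 3, so the Singleton bound is violated and no linear [24, 12, 16]_5 code can exist. In particular it is not MDS (MDS requires d = n − k + 1 exactly).
Description: the claimed parameters are [24, 12, 16]_5; such a code would be impossible (violates the Singleton bound).


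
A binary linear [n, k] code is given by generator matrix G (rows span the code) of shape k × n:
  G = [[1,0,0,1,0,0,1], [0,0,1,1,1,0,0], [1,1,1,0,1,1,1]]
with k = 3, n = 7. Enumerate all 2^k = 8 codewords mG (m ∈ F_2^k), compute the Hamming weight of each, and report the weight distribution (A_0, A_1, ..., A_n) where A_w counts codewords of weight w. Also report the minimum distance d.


Weight distribution: A_0 = 1, A_2 = 1, A_3 = 2, A_4 = 1, A_5 = 2, A_6 = 1. Minimum distance d = 2.

Enumerate all 2^3 = 8 messages m ∈ F_2^3.
For each, compute codeword c = mG in F_2^7, then tally its weight.
  m = 000 → c = 0000000, weight = 0.
  m = 100 → c = 1001001, weight = 3.
  m = 010 → c = 0011100, weight = 3.
  m = 110 → c = 1010101, weight = 4.
  m = 001 → c = 1110111, weight = 6.
  m = 101 → c = 0111110, weight = 5.
  m = 011 → c = 1101011, weight = 5.
  m = 111 → c = 0100010, weight = 2.
Tally weights:
  weight 0: 1 codewords.
  weight 2: 1 codewords.
  weight 3: 2 codewords.
  weight 4: 1 codewords.
  weight 5: 2 codewords.
  weight 6: 1 codewords.
Minimum distance d = smallest w > 0 with A_w > 0 = 2.
Sanity: Σ A_w = 8 = 2^3 = 8 ✓.


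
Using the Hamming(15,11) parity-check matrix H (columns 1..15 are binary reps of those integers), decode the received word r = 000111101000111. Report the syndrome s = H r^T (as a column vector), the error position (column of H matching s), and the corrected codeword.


s = (0, 1, 0, 1)^T, error position = 5, corrected codeword c = 000101101000111

Compute s = H r^T mod 2 one row at a time:
  s_1 = 0 + 1 + 0 + 0 + 0 + 1 + 1 + 1 = 4 ≡ 0 (mod 2).
  s_2 = 1 + 1 + 1 + 1 + 0 + 1 + 1 + 1 = 7 ≡ 1 (mod 2).
  s_3 = 0 + 0 + 1 + 1 + 0 + 0 + 1 + 1 = 4 ≡ 0 (mod 2).
  s_4 = 0 + 0 + 1 + 1 + 1 + 0 + 1 + 1 = 5 ≡ 1 (mod 2).
s = (0, 1, 0, 1)^T — this equals column 5 of H (binary 0101), so error is at position 5.
Correct: flip bit 5 of r = 000111101000111 to get c = 000101101000111.


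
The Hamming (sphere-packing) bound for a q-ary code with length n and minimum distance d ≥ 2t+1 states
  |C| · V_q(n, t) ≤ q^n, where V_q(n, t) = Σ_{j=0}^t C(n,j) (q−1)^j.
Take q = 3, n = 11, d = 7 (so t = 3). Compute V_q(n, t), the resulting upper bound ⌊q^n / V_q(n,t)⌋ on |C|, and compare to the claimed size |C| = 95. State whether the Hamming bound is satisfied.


V_q(n, t) = 1563, q^n = 177147, Hamming bound = 113, |C| = 95 ≤ bound (satisfied).

Step 1: Compute V_q(n, t) = Σ_{j=0}^3 C(n, j) (q−1)^j.
  j = 0: C(11,0)·(2)^0 = 1·1 = 1.
  j = 1: C(11,1)·(2)^1 = 11·2 = 22.
  j = 2: C(11,2)·(2)^2 = 55·4 = 220.
  j = 3: C(11,3)·(2)^3 = 165·8 = 1320.
  V_q(n, t) = 1 + 22 + 220 + 1320 = 1563.
Step 2: q^n = 3^11 = 177147.
Step 3: Hamming bound ⌊q^n / V_q(n,t)⌋ = ⌊177147/1563⌋ = 113.
Step 4: Compare |C| = 95 to 113: satisfied.
The claimed |C| lies below the Hamming bound.


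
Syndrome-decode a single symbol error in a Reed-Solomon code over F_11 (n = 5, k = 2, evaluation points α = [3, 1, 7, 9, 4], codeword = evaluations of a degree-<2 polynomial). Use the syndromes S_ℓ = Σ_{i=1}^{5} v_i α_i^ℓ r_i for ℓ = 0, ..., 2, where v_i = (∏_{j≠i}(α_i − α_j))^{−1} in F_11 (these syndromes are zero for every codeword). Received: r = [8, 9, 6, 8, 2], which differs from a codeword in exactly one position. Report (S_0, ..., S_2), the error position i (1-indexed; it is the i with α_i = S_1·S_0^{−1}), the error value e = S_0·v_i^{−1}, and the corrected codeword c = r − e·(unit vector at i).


S = (2, 7, 8), error at position 4, error magnitude e = 3, c = [8, 9, 6, 5, 2].

Step 1: column multipliers v_i = (∏_{j≠i}(α_i − α_j))^{−1} mod 11.
  i = 1 (α = 3): (3−1)(3−7)(3−9)(3−4) = 2·(−4)·(−6)·(−1) = −48 ≡ 7, so v_1 = 7^{−1} = 8 (mod 11).
  i = 2 (α = 1): (1−3)(1−7)(1−9)(1−4) = (−2)·(−6)·(−8)·(−3) = 288 ≡ 2, so v_2 = 2^{−1} = 6 (mod 11).
  i = 3 (α = 7): (7−3)(7−1)(7−9)(7−4) = 4·6·(−2)·3 = −144 ≡ 10, so v_3 = 10^{−1} = 10 (mod 11).
  i = 4 (α = 9): (9−3)(9−1)(9−7)(9−4) = 6·8·2·5 = 480 ≡ 7, so v_4 = 7^{−1} = 8 (mod 11).
  i = 5 (α = 4): (4−3)(4−1)(4−7)(4−9) = 1·3·(−3)·(−5) = 45 ≡ 1, so v_5 = 1^{−1} = 1 (mod 11).
  v = [8, 6, 10, 8, 1].
Step 2: syndromes of r = [8, 9, 6, 8, 2] (all sums mod 11).
  S_0 = Σ v_i r_i = 8·8 + 6·9 + 10·6 + 8·8 + 1·2 = 244 ≡ 2.
  S_1 = Σ v_i α_i r_i = 8·3·8 + 6·1·9 + 10·7·6 + 8·9·8 + 1·4·2 = 1250 ≡ 7.
  α_i^2 mod 11 = [9, 1, 5, 4, 5].
  S_2 = Σ v_i α_i^2 r_i = 8·9·8 + 6·1·9 + 10·5·6 + 8·4·8 + 1·5·2 = 1196 ≡ 8.
  S = (2, 7, 8) ≠ 0, so r is not a codeword (an error is present).
Step 3: locate the error. For a single error e at position i, S_ℓ = v_i·e·α_i^ℓ, so α_err = S_1/S_0.
  S_0^{−1} = 2^{−1} = 6 (mod 11), so α_err = 7·6 = 42 ≡ 9 = α_4. Error position i = 4.
  Consistency check: S_2/S_1 = 8·8 = 64 ≡ 9 = α_err ✓ (single-error assumption holds).
Step 4: error magnitude e = S_0/v_4 = S_0·∏_{j≠4}(α_4 − α_j) = 2·7 = 14 ≡ 3 (mod 11).
Step 5: correct position 4: c_4 = r_4 − e = 8 − 3 ≡ 5 (mod 11). Hence c = [8, 9, 6, 5, 2].
  Check: interpolating c through the α_i gives m(x) = 4 + 5·x (degree < 2) with m(α_i) = c_i for every i, so c is indeed a codeword.


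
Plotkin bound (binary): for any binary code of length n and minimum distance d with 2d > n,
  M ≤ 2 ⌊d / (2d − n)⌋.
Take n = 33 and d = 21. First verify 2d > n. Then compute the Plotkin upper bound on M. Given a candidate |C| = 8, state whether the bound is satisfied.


Plotkin bound M ≤ 4; given |C| = 8 > bound (violated).

Check applicability: 2d = 42, n = 33.
2d − n = 9 > 0, so Plotkin applies.
Compute d/(2d−n) = 21/9 ≈ 2.3333.
⌊d/(2d−n)⌋ = 2.
Plotkin bound: M ≤ 2·2 = 4.
Given |C| = 8, check: VIOLATED.
This |C| is above the Plotkin bound, so no binary code with n = 33, d = 21 and 8 codewords exists.
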